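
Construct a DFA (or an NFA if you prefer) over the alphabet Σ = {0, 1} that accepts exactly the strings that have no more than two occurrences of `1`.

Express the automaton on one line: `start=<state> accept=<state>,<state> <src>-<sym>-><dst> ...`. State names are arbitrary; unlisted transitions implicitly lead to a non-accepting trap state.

Count `1`s, saturating at 3: states A through C mean 0 through 2 `1`s seen; D means more than 2. Each `1` increments (capped at D); other symbols loop. Accept from {A, B, C}.
A 4-state machine:
       0  1 
>* A   A  B 
 * B   B  C 
 * C   C  D 
   D   D  D 
(> = start, * = accepting)

start=A accept=A,B,C A-0->A A-1->B B-0->B B-1->C C-0->C C-1->D D-0->D D-1->D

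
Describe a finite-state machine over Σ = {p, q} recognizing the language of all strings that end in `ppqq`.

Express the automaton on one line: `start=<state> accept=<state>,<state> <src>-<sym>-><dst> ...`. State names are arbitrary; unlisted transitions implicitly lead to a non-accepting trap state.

Let each state record the length of the longest suffix of the input read so far that is also a prefix of `ppqq`. s1 means the last symbol is `p`; s2 means the last 2 symbols are `pp`; s3 means the last 3 symbols are `ppq`; s4 means the last 4 symbols are `ppqq`. Accept only at s4, where the string currently ends in `ppqq`.
With 5 states:
        p   q  
>  s0   s1  s0 
   s1   s2  s0 
   s2   s2  s3 
   s3   s1  s4 
 * s4   s1  s0 
(> = start, * = accepting)

start=s0 accept=s4 s0-p->s1 s0-q->s0 s1-p->s2 s1-q->s0 s2-p->s2 s2-q->s3 s3-p->s1 s3-q->s4 s4-p->s1 s4-q->s0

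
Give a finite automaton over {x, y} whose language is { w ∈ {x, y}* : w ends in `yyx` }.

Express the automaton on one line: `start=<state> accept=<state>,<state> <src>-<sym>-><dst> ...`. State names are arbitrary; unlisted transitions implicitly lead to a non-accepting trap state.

Remember how much of `yyx` the current input suffix matches. State S0 means no match yet; S1 means the last symbol is `y`; S2 means the last 2 symbols are `yy`; S3 means the last 3 symbols are `yyx`. Only S3 accepts. On a mismatch, fall back to the longest proper suffix that is still a prefix of `yyx`.
A 4-state machine:
        x   y  
>  S0   S0  S1 
   S1   S0  S2 
   S2   S3  S2 
 * S3   S0  S1 
(> = start, * = accepting)

start=S0 accept=S3 S0-x->S0 S0-y->S1 S1-x->S0 S1-y->S2 S2-x->S3 S2-y->S2 S3-x->S0 S3-y->S1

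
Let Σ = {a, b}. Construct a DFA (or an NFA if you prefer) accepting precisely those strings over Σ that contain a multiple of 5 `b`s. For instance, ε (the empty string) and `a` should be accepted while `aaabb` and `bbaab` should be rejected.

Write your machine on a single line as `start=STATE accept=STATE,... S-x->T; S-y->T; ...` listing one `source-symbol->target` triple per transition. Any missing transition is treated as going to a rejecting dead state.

start=q0; accept=q0; q0-a->q0; q0-b->q1; q1-a->q1; q1-b->q2; q2-a->q2; q2-b->q3; q3-a->q3; q3-b->q4; q4-a->q4; q4-b->q0

The only thing that matters is how many `b`s have appeared, reduced mod 5. Use one state per residue: q0 for 0, …, q4 for 4. Reading `b` moves to the next residue; anything else stays put. q0 is accepting.
With 5 states:
        a   b  
>* q0   q0  q1 
   q1   q1  q2 
   q2   q2  q3 
   q3   q3  q4 
   q4   q4  q0 
(> = start, * = accepting)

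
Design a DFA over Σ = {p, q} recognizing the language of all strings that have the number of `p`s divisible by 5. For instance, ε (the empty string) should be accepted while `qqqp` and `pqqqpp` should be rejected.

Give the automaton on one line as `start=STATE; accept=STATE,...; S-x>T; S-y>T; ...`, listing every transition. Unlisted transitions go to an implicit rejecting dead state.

Keep the running count of `p`s modulo 5: each `p` advances along the cycle S0 → S1 → S2 → S3 → S4 → S0 while other symbols loop. Accept at S0.
        p   q  
>* S0   S1  S0 
   S1   S2  S1 
   S2   S3  S2 
   S3   S4  S3 
   S4   S0  S4 
(> = start, * = accepting)

start=S0; accept=S0; S0-p>S1; S0-q>S0; S1-p>S2; S1-q>S1; S2-p>S3; S2-q>S2; S3-p>S4; S3-q>S3; S4-p>S0; S4-q>S4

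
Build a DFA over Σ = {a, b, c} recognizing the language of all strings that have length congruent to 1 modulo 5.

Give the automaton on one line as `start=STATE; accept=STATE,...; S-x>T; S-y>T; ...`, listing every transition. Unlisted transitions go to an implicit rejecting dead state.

start=s0; accept=s1; s0-a>s1; s0-b>s1; s0-c>s1; s1-a>s2; s1-b>s2; s1-c>s2; s2-a>s3; s2-b>s3; s2-c>s3; s3-a>s4; s3-b>s4; s3-c>s4; s4-a>s0; s4-b>s0; s4-c>s0

Only the length mod 5 matters, so use a 5-cycle: from any state, every input symbol moves to the next state, wrapping s4 back to s0. Mark s1 accepting.
A 5-state machine:
        a   b   c  
>  s0   s1  s1  s1 
 * s1   s2  s2  s2 
   s2   s3  s3  s3 
   s3   s4  s4  s4 
   s4   s0  s0  s0 
(> = start, * = accepting)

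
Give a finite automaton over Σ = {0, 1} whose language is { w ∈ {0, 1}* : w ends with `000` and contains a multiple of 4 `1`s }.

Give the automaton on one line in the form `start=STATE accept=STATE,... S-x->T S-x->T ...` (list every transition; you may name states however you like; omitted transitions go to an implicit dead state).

Build one automaton per condition and run them in lockstep. The first has 4 states tracking how much of the suffix `000` has currently been matched; the second has 4 states tracking the count of `1`s modulo 4. A product state is a pair (one from each), accepting exactly when both do. Equivalent product states are then merged.
7 states suffice.
        0   1  
>  q0   q1  q2 
   q1   q3  q2 
   q2   q2  q4 
   q3   q5  q2 
   q4   q4  q6 
 * q5   q5  q2 
   q6   q6  q0 
(> = start, * = accepting)

start=q0 accept=q5 q0-0->q1 q0-1->q2 q1-0->q3 q1-1->q2 q2-0->q2 q2-1->q4 q3-0->q5 q3-1->q2 q4-0->q4 q4-1->q6 q5-0->q5 q5-1->q2 q6-0->q6 q6-1->q0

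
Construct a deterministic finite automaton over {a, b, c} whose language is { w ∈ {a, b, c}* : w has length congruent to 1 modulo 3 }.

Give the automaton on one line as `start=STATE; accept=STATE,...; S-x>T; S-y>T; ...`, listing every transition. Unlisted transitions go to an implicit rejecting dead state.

start=q0; accept=q1; q0-a>q1; q0-b>q1; q0-c>q1; q1-a>q2; q1-b>q2; q1-c>q2; q2-a>q0; q2-b>q0; q2-c>q0

Count input length modulo 3: every symbol advances one step around the cycle q0 → q1 → q2 → q0. Accept at q1.
3 states suffice.
        a   b   c  
>  q0   q1  q1  q1 
 * q1   q2  q2  q2 
   q2   q0  q0  q0 
(> = start, * = accepting)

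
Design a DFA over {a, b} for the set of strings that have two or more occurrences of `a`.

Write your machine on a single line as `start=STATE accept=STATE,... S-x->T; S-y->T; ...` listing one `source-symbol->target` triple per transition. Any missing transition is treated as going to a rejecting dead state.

start=s0; accept=s2,s3; s0-a->s1; s0-b->s0; s1-a->s2; s1-b->s1; s2-a->s3; s2-b->s2; s3-a->s3; s3-b->s3

Count `a`s, saturating at 3: states s0 through s2 mean 0 through 2 `a`s seen; s3 means more than 2. Each `a` increments (capped at s3); other symbols loop. Accept from {s2, s3}.
        a   b  
>  s0   s1  s0 
   s1   s2  s1 
 * s2   s3  s2 
 * s3   s3  s3 
(> = start, * = accepting)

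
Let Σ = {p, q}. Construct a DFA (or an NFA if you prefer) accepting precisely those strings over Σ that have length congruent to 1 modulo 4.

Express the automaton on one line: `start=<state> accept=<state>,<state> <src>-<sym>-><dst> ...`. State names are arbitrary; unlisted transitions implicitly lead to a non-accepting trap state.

Only the length mod 4 matters, so use a 4-cycle: from any state, every input symbol moves to the next state, wrapping S3 back to S0. Mark S1 accepting.
A 4-state machine:
        p   q  
>  S0   S1  S1 
 * S1   S2  S2 
   S2   S3  S3 
   S3   S0  S0 
(> = start, * = accepting)

start=S0 accept=S1 S0-p->S1 S0-q->S1 S1-p->S2 S1-q->S2 S2-p->S3 S2-q->S3 S3-p->S0 S3-q->S0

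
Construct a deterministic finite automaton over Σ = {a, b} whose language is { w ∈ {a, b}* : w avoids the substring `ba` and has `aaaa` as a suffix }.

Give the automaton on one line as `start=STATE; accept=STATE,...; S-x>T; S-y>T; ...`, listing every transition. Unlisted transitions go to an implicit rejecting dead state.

start=s0; accept=s8; s0-a>s1; s0-b>s2; s1-a>s3; s1-b>s2; s2-a>s4; s2-b>s2; s3-a>s5; s3-b>s2; s4-a>s6; s4-b>s7; s5-a>s8; s5-b>s2; s6-a>s9; s6-b>s7; s7-a>s4; s7-b>s7; s8-a>s8; s8-b>s2; s9-a>s10; s9-b>s7; s10-a>s10; s10-b>s7

Handle the two conditions separately and then intersect. One (3 states) tracks partial matches of the forbidden pattern `ba`; the other (5 states) tracks how much of the suffix `aaaa` has currently been matched. Each combined state is a pair, one component from each; accept when both components accept.
With 11 states:
          a    b  
>  s0     s1   s2 
   s1     s3   s2 
   s2     s4   s2 
   s3     s5   s2 
   s4     s6   s7 
   s5     s8   s2 
   s6     s9   s7 
   s7     s4   s7 
 * s8     s8   s2 
   s9    s10   s7 
   s10   s10   s7 
(> = start, * = accepting)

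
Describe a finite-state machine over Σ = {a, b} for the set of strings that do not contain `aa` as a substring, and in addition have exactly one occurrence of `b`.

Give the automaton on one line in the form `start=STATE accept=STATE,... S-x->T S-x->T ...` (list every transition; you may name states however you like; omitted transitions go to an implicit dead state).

Handle the two conditions separately and then intersect. The first has 3 states tracking partial matches of the forbidden pattern `aa`; the second has 3 states tracking the count of `b`s, saturating at 2. A product state is a pair (one from each), accepting exactly when both do.
With 9 states:
        a   b  
>  q0   q1  q2 
   q1   q3  q2 
 * q2   q4  q5 
   q3   q3  q6 
 * q4   q6  q5 
   q5   q7  q5 
   q6   q6  q8 
   q7   q8  q5 
   q8   q8  q8 
(> = start, * = accepting)

start=q0 accept=q2,q4 q0-a->q1 q0-b->q2 q1-a->q3 q1-b->q2 q2-a->q4 q2-b->q5 q3-a->q3 q3-b->q6 q4-a->q6 q4-b->q5 q5-a->q7 q5-b->q5 q6-a->q6 q6-b->q8 q7-a->q8 q7-b->q5 q8-a->q8 q8-b->q8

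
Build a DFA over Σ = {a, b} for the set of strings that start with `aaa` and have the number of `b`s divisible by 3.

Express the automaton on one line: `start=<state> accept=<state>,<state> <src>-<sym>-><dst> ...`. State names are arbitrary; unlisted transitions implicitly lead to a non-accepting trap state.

start=q0 accept=q5 q0-a->q1 q0-b->q2 q1-a->q3 q1-b->q2 q2-a->q2 q2-b->q4 q3-a->q5 q3-b->q2 q4-a->q4 q4-b->q6 q5-a->q5 q5-b->q7 q6-a->q6 q6-b->q2 q7-a->q7 q7-b->q8 q8-a->q8 q8-b->q5

Handle the two conditions separately and then intersect. The first has 5 states tracking whether the input so far still matches the prefix `aaa`; the second has 3 states tracking the count of `b`s modulo 3. A product state is a pair (one from each), accepting exactly when both do.
        a   b  
>  q0   q1  q2 
   q1   q3  q2 
   q2   q2  q4 
   q3   q5  q2 
   q4   q4  q6 
 * q5   q5  q7 
   q6   q6  q2 
   q7   q7  q8 
   q8   q8  q5 
(> = start, * = accepting)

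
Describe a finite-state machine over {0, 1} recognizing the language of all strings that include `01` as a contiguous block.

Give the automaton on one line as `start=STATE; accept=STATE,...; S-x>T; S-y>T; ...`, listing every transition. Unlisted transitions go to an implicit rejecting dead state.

States A..B record the length of the longest prefix of `01` that matches the current input suffix. Reaching C means `01` has been seen, and we stay there forever. Accept from C.
3 states suffice.
       0  1 
>  A   B  A 
   B   B  C 
 * C   C  C 
(> = start, * = accepting)

start=A; accept=C; A-0>B; A-1>A; B-0>B; B-1>C; C-0>C; C-1>C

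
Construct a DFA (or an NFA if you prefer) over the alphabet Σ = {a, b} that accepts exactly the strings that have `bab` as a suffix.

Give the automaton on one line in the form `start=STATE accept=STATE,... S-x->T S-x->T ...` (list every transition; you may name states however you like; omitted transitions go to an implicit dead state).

Let each state record the length of the longest suffix of the input read so far that is also a prefix of `bab`. S1 means the last symbol is `b`; S2 means the last 2 symbols are `ba`; S3 means the last 3 symbols are `bab`. Accept only at S3, where the string currently ends in `bab`.
With 4 states:
        a   b  
>  S0   S0  S1 
   S1   S2  S1 
   S2   S0  S3 
 * S3   S2  S1 
(> = start, * = accepting)

start=S0 accept=S3 S0-a->S0 S0-b->S1 S1-a->S2 S1-b->S1 S2-a->S0 S2-b->S3 S3-a->S2 S3-b->S1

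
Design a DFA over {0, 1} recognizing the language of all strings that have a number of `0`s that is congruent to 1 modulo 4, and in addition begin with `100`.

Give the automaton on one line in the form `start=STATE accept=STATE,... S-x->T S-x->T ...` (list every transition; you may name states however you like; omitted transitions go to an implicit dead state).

Handle the two conditions separately and then intersect. One (4 states) tracks the count of `0`s modulo 4; the other (5 states) tracks whether the input so far still matches the prefix `100`. Each combined state is a pair, one component from each; accept when both components accept. Minimizing collapses redundant product states.
An 8-state machine:
        0   1  
>  s0   s1  s2 
   s1   s1  s1 
   s2   s3  s1 
   s3   s4  s1 
   s4   s5  s4 
   s5   s6  s5 
   s6   s7  s6 
 * s7   s4  s7 
(> = start, * = accepting)

start=s0 accept=s7 s0-0->s1 s0-1->s2 s1-0->s1 s1-1->s1 s2-0->s3 s2-1->s1 s3-0->s4 s3-1->s1 s4-0->s5 s4-1->s4 s5-0->s6 s5-1->s5 s6-0->s7 s6-1->s6 s7-0->s4 s7-1->s7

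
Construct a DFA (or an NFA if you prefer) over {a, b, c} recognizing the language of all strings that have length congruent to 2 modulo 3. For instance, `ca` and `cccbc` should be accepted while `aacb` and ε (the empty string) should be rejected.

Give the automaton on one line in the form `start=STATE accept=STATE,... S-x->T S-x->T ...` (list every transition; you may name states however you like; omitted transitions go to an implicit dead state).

Count input length modulo 3: every symbol advances one step around the cycle s0 → s1 → s2 → s0. Accept at s2.
A 3-state machine:
        a   b   c  
>  s0   s1  s1  s1 
   s1   s2  s2  s2 
 * s2   s0  s0  s0 
(> = start, * = accepting)

start=s0 accept=s2 s0-a->s1 s0-b->s1 s0-c->s1 s1-a->s2 s1-b->s2 s1-c->s2 s2-a->s0 s2-b->s0 s2-c->s0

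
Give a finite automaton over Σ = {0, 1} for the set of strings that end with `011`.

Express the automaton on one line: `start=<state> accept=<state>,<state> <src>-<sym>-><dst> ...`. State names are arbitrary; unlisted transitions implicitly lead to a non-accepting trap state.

Let each state record the length of the longest suffix of the input read so far that is also a prefix of `011`. s1 means the last symbol is `0`; s2 means the last 2 symbols are `01`; s3 means the last 3 symbols are `011`. Accept only at s3, where the string currently ends in `011`.
With 4 states:
        0   1  
>  s0   s1  s0 
   s1   s1  s2 
   s2   s1  s3 
 * s3   s1  s0 
(> = start, * = accepting)

start=s0 accept=s3 s0-0->s1 s0-1->s0 s1-0->s1 s1-1->s2 s2-0->s1 s2-1->s3 s3-0->s1 s3-1->s0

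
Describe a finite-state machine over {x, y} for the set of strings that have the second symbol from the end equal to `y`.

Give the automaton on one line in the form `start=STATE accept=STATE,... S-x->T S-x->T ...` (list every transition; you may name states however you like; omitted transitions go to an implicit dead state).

start=A accept=F,G A-x->B A-y->C B-x->D B-y->E C-x->F C-y->G D-x->D D-y->E E-x->F E-y->G F-x->D F-y->E G-x->F G-y->G

Because acceptance depends on a position counted from the end, the machine has to buffer the most recent 2 symbols. Make each state the string of the last up-to-2 symbols read; on input `x` shift the window left and append `x`. Accept when the buffered window has length 2 and begins with `y`.
7 states suffice.
       x  y 
>  A   B  C 
   B   D  E 
   C   F  G 
   D   D  E 
   E   F  G 
 * F   D  E 
 * G   F  G 
(> = start, * = accepting)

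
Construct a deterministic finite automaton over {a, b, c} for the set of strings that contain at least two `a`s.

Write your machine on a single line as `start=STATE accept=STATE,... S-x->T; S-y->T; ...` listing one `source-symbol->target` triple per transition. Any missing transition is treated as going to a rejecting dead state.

start=s0; accept=s2,s3; s0-a->s1; s0-b->s0; s0-c->s0; s1-a->s2; s1-b->s1; s1-c->s1; s2-a->s3; s2-b->s2; s2-c->s2; s3-a->s3; s3-b->s3; s3-c->s3

Count `a`s, saturating at 3: states s0 through s2 mean 0 through 2 `a`s seen; s3 means more than 2. Each `a` increments (capped at s3); other symbols loop. Accept from {s2, s3}.
        a   b   c  
>  s0   s1  s0  s0 
   s1   s2  s1  s1 
 * s2   s3  s2  s2 
 * s3   s3  s3  s3 
(> = start, * = accepting)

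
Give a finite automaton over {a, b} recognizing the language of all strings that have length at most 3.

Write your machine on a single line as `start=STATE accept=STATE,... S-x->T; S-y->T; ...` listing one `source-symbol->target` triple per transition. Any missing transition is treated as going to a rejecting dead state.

start=q0; accept=q0,q1,q2,q3; q0-a->q1; q0-b->q1; q1-a->q2; q1-b->q2; q2-a->q3; q2-b->q3; q3-a->q4; q3-b->q4; q4-a->q4; q4-b->q4

Count input length up to 4: every symbol moves from q0 toward q4, which means 'more than 3' and absorbs. Accept from {q0, q1, q2, q3}.
        a   b  
>* q0   q1  q1 
 * q1   q2  q2 
 * q2   q3  q3 
 * q3   q4  q4 
   q4   q4  q4 
(> = start, * = accepting)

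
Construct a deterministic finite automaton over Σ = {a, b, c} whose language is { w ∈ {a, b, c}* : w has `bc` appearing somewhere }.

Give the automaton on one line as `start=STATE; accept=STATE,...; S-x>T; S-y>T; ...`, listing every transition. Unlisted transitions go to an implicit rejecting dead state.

start=s0; accept=s2; s0-a>s0; s0-b>s1; s0-c>s0; s1-a>s0; s1-b>s1; s1-c>s2; s2-a>s2; s2-b>s2; s2-c>s2

States s0..s1 record the length of the longest prefix of `bc` that matches the current input suffix. Reaching s2 means `bc` has been seen, and we stay there forever. Accept from s2.
3 states suffice.
        a   b   c  
>  s0   s0  s1  s0 
   s1   s0  s1  s2 
 * s2   s2  s2  s2 
(> = start, * = accepting)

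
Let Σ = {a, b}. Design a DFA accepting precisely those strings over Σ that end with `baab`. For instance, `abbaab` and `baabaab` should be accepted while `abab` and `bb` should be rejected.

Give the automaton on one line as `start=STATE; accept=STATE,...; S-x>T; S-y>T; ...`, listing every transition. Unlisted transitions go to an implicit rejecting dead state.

start=s0; accept=s4; s0-a>s0; s0-b>s1; s1-a>s2; s1-b>s1; s2-a>s3; s2-b>s1; s3-a>s0; s3-b>s4; s4-a>s2; s4-b>s1

Remember how much of `baab` the current input suffix matches. State s0 means no match yet; s1 means the last symbol is `b`; s2 means the last 2 symbols are `ba`; s3 means the last 3 symbols are `baa`; s4 means the last 4 symbols are `baab`. Only s4 accepts. On a mismatch, fall back to the longest proper suffix that is still a prefix of `baab`.
With 5 states:
        a   b  
>  s0   s0  s1 
   s1   s2  s1 
   s2   s3  s1 
   s3   s0  s4 
 * s4   s2  s1 
(> = start, * = accepting)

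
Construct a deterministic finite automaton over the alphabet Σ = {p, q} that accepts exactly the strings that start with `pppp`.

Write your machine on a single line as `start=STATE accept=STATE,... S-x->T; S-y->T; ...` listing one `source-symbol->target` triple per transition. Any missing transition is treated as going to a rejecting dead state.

Check the first 4 symbols one by one: S0 through S3 record how many have matched `pppp` so far; any wrong symbol goes to the dead state S5. After all 4 match we enter the accepting sink S4.
        p   q  
>  S0   S1  S5 
   S1   S2  S5 
   S2   S3  S5 
   S3   S4  S5 
 * S4   S4  S4 
   S5   S5  S5 
(> = start, * = accepting)

start=S0; accept=S4; S0-p->S1; S0-q->S5; S1-p->S2; S1-q->S5; S2-p->S3; S2-q->S5; S3-p->S4; S3-q->S5; S4-p->S4; S4-q->S4; S5-p->S5; S5-q->S5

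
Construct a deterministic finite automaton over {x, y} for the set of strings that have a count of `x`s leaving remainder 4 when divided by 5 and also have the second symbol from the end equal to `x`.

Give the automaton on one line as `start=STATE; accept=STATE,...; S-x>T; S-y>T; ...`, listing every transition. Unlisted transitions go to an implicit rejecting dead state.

start=q0; accept=q11,q16; q0-x>q1; q0-y>q2; q1-x>q3; q1-y>q4; q2-x>q5; q2-y>q6; q3-x>q7; q3-y>q8; q4-x>q9; q4-y>q10; q5-x>q3; q5-y>q4; q6-x>q5; q6-y>q6; q7-x>q11; q7-y>q12; q8-x>q13; q8-y>q14; q9-x>q7; q9-y>q8; q10-x>q9; q10-y>q10; q11-x>q15; q11-y>q16; q12-x>q17; q12-y>q18; q13-x>q11; q13-y>q12; q14-x>q13; q14-y>q14; q15-x>q19; q15-y>q20; q16-x>q21; q16-y>q22; q17-x>q15; q17-y>q16; q18-x>q17; q18-y>q18; q19-x>q3; q19-y>q4; q20-x>q5; q20-y>q6; q21-x>q19; q21-y>q20; q22-x>q21; q22-y>q22

Build one automaton per condition and run them in lockstep. The first has 5 states tracking the count of `x`s modulo 5; the second has 7 states tracking the last 2 symbols read. A product state is a pair (one from each), accepting exactly when both do.
With 23 states:
          x    y  
>  q0     q1   q2 
   q1     q3   q4 
   q2     q5   q6 
   q3     q7   q8 
   q4     q9  q10 
   q5     q3   q4 
   q6     q5   q6 
   q7    q11  q12 
   q8    q13  q14 
   q9     q7   q8 
   q10    q9  q10 
 * q11   q15  q16 
   q12   q17  q18 
   q13   q11  q12 
   q14   q13  q14 
   q15   q19  q20 
 * q16   q21  q22 
   q17   q15  q16 
   q18   q17  q18 
   q19    q3   q4 
   q20    q5   q6 
   q21   q19  q20 
   q22   q21  q22 
(> = start, * = accepting)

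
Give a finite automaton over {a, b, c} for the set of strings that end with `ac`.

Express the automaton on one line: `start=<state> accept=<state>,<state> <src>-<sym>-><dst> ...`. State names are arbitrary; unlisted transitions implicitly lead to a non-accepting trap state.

Let each state record the length of the longest suffix of the input read so far that is also a prefix of `ac`. q1 means the last symbol is `a`; q2 means the last 2 symbols are `ac`. Accept only at q2, where the string currently ends in `ac`.
3 states suffice.
        a   b   c  
>  q0   q1  q0  q0 
   q1   q1  q0  q2 
 * q2   q1  q0  q0 
(> = start, * = accepting)

start=q0 accept=q2 q0-a->q1 q0-b->q0 q0-c->q0 q1-a->q1 q1-b->q0 q1-c->q2 q2-a->q1 q2-b->q0 q2-c->q0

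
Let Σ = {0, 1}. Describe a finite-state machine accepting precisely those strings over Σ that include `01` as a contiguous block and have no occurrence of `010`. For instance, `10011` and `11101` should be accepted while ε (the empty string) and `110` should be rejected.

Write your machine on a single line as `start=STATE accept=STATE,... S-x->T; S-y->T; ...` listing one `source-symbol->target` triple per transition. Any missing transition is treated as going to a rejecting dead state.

start=A; accept=C,E,F; A-0->B; A-1->A; B-0->B; B-1->C; C-0->D; C-1->E; D-0->D; D-1->D; E-0->F; E-1->E; F-0->F; F-1->C

Run two small machines in parallel and take their product. One (3 states) tracks whether and how much of `01` has been seen; the other (4 states) tracks partial matches of the forbidden pattern `010`. Each combined state is a pair, one component from each; accept when both components accept.
With 6 states:
       0  1 
>  A   B  A 
   B   B  C 
 * C   D  E 
   D   D  D 
 * E   F  E 
 * F   F  C 
(> = start, * = accepting)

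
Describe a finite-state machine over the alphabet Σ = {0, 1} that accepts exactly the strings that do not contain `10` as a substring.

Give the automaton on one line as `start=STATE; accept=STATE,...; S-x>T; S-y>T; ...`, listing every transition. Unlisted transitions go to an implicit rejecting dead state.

start=q0; accept=q0,q1; q0-0>q0; q0-1>q1; q1-0>q2; q1-1>q1; q2-0>q2; q2-1>q2

Track partial matches of the forbidden pattern `10`. State q2 is a dead state reached once `10` has occurred; every other state accepts. q0 means no part of `10` is currently matched.
3 states suffice.
        0   1  
>* q0   q0  q1 
 * q1   q2  q1 
   q2   q2  q2 
(> = start, * = accepting)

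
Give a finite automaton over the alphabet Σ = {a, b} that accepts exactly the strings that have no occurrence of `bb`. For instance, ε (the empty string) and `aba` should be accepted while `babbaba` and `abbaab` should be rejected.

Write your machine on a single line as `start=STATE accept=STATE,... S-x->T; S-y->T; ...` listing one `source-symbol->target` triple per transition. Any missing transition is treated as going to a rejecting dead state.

start=S0; accept=S0,S1; S0-a->S0; S0-b->S1; S1-a->S0; S1-b->S2; S2-a->S2; S2-b->S2

This is the complement of 'contains `bb`'. Use the same substring-matching states — S0 through S2 holding how much of `bb` has just been matched — but flip the accepting set: everything except the trap S2 accepts.
3 states suffice.
        a   b  
>* S0   S0  S1 
 * S1   S0  S2 
   S2   S2  S2 
(> = start, * = accepting)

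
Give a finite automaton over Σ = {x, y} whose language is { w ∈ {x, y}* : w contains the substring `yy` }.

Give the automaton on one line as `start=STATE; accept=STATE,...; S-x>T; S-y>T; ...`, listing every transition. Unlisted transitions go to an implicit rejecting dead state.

start=S0; accept=S2; S0-x>S0; S0-y>S1; S1-x>S0; S1-y>S2; S2-x>S2; S2-y>S2

States S0..S1 record the length of the longest prefix of `yy` that matches the current input suffix. Reaching S2 means `yy` has been seen, and we stay there forever. Accept from S2.
A 3-state machine:
        x   y  
>  S0   S0  S1 
   S1   S0  S2 
 * S2   S2  S2 
(> = start, * = accepting)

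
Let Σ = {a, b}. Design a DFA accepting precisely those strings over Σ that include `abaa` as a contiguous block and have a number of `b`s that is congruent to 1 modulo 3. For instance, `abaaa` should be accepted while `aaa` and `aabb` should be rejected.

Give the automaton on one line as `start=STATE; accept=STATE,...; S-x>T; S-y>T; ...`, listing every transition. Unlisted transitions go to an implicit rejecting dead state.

Build one automaton per condition and run them in lockstep. One (5 states) tracks whether and how much of `abaa` has been seen; the other (3 states) tracks the count of `b`s modulo 3. Each combined state is a pair, one component from each; accept when both components accept.
          a    b  
>  q0     q1   q2 
   q1     q1   q3 
   q2     q4   q5 
   q3     q6   q5 
   q4     q4   q7 
   q5     q8   q0 
   q6     q9   q7 
   q7    q10   q0 
   q8     q8  q11 
 * q9     q9  q12 
   q10   q12  q11 
   q11   q13   q2 
   q12   q12  q14 
   q13   q14   q3 
   q14   q14   q9 
(> = start, * = accepting)

start=q0; accept=q9; q0-a>q1; q0-b>q2; q1-a>q1; q1-b>q3; q2-a>q4; q2-b>q5; q3-a>q6; q3-b>q5; q4-a>q4; q4-b>q7; q5-a>q8; q5-b>q0; q6-a>q9; q6-b>q7; q7-a>q10; q7-b>q0; q8-a>q8; q8-b>q11; q9-a>q9; q9-b>q12; q10-a>q12; q10-b>q11; q11-a>q13; q11-b>q2; q12-a>q12; q12-b>q14; q13-a>q14; q13-b>q3; q14-a>q14; q14-b>q9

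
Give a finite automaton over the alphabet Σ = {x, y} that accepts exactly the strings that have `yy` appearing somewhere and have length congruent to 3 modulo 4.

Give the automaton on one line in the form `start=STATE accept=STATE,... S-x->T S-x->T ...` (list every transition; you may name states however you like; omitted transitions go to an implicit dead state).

Run two small machines in parallel and take their product. One (3 states) tracks whether and how much of `yy` has been seen; the other (4 states) tracks the input length modulo 4. Each combined state is a pair, one component from each; accept when both components accept.
A 12-state machine:
       x  y 
>  A   B  C 
   B   D  E 
   C   D  F 
   D   G  H 
   E   G  I 
   F   I  I 
   G   A  J 
   H   A  K 
 * I   K  K 
   J   B  L 
   K   L  L 
   L   F  F 
(> = start, * = accepting)

start=A accept=I A-x->B A-y->C B-x->D B-y->E C-x->D C-y->F D-x->G D-y->H E-x->G E-y->I F-x->I F-y->I G-x->A G-y->J H-x->A H-y->K I-x->K I-y->K J-x->B J-y->L K-x->L K-y->L L-x->F L-y->F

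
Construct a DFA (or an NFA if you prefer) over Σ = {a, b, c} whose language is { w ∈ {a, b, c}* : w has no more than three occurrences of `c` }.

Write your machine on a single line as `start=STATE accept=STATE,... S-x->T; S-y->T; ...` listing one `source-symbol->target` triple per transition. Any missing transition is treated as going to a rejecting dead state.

start=s0; accept=s0,s1,s2,s3; s0-a->s0; s0-b->s0; s0-c->s1; s1-a->s1; s1-b->s1; s1-c->s2; s2-a->s2; s2-b->s2; s2-c->s3; s3-a->s3; s3-b->s3; s3-c->s4; s4-a->s4; s4-b->s4; s4-c->s4

Count `c`s, saturating at 4: states s0 through s3 mean 0 through 3 `c`s seen; s4 means more than 3. Each `c` increments (capped at s4); other symbols loop. Accept from {s0, s1, s2, s3}.
With 5 states:
        a   b   c  
>* s0   s0  s0  s1 
 * s1   s1  s1  s2 
 * s2   s2  s2  s3 
 * s3   s3  s3  s4 
   s4   s4  s4  s4 
(> = start, * = accepting)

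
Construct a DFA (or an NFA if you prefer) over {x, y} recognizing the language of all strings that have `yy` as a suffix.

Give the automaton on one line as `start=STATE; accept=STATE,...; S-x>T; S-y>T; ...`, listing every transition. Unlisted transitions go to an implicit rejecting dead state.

Let each state record the length of the longest suffix of the input read so far that is also a prefix of `yy`. S1 means the last symbol is `y`; S2 means the last 2 symbols are `yy`. Accept only at S2, where the string currently ends in `yy`.
A 3-state machine:
        x   y  
>  S0   S0  S1 
   S1   S0  S2 
 * S2   S0  S2 
(> = start, * = accepting)

start=S0; accept=S2; S0-x>S0; S0-y>S1; S1-x>S0; S1-y>S2; S2-x>S0; S2-y>S2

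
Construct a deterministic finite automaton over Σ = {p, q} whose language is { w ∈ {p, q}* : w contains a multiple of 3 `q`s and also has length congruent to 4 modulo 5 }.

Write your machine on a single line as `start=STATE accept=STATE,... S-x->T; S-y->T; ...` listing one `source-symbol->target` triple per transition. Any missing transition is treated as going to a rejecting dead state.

Build one automaton per condition and run them in lockstep. The first has 3 states tracking the count of `q`s modulo 3; the second has 5 states tracking the input length modulo 5. A product state is a pair (one from each), accepting exactly when both do.
15 states suffice.
          p    q  
>  S0     S1   S2 
   S1     S3   S4 
   S2     S4   S5 
   S3     S6   S7 
   S4     S7   S8 
   S5     S8   S6 
   S6     S9  S10 
   S7    S10  S11 
   S8    S11   S9 
 * S9     S0  S12 
   S10   S12  S13 
   S11   S13   S0 
   S12    S2  S14 
   S13   S14   S1 
   S14    S5   S3 
(> = start, * = accepting)

start=S0; accept=S9; S0-p->S1; S0-q->S2; S1-p->S3; S1-q->S4; S2-p->S4; S2-q->S5; S3-p->S6; S3-q->S7; S4-p->S7; S4-q->S8; S5-p->S8; S5-q->S6; S6-p->S9; S6-q->S10; S7-p->S10; S7-q->S11; S8-p->S11; S8-q->S9; S9-p->S0; S9-q->S12; S10-p->S12; S10-q->S13; S11-p->S13; S11-q->S0; S12-p->S2; S12-q->S14; S13-p->S14; S13-q->S1; S14-p->S5; S14-q->S3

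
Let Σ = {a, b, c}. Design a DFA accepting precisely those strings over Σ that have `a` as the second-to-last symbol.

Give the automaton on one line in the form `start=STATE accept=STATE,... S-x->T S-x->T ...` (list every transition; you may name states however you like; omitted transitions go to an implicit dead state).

start=q0 accept=q4,q5,q6 q0-a->q1 q0-b->q2 q0-c->q3 q1-a->q4 q1-b->q5 q1-c->q6 q2-a->q7 q2-b->q8 q2-c->q9 q3-a->q10 q3-b->q11 q3-c->q12 q4-a->q4 q4-b->q5 q4-c->q6 q5-a->q7 q5-b->q8 q5-c->q9 q6-a->q10 q6-b->q11 q6-c->q12 q7-a->q4 q7-b->q5 q7-c->q6 q8-a->q7 q8-b->q8 q8-c->q9 q9-a->q10 q9-b->q11 q9-c->q12 q10-a->q4 q10-b->q5 q10-c->q6 q11-a->q7 q11-b->q8 q11-c->q9 q12-a->q10 q12-b->q11 q12-c->q12

A DFA must remember the last 2 symbols (since which symbol is second-to-last isn't known until the input ends). Use one state per possible window of the last ≤2 symbols; accept from those whose window starts with `a`.
13 states suffice.
          a    b    c  
>  q0     q1   q2   q3 
   q1     q4   q5   q6 
   q2     q7   q8   q9 
   q3    q10  q11  q12 
 * q4     q4   q5   q6 
 * q5     q7   q8   q9 
 * q6    q10  q11  q12 
   q7     q4   q5   q6 
   q8     q7   q8   q9 
   q9    q10  q11  q12 
   q10    q4   q5   q6 
   q11    q7   q8   q9 
   q12   q10  q11  q12 
(> = start, * = accepting)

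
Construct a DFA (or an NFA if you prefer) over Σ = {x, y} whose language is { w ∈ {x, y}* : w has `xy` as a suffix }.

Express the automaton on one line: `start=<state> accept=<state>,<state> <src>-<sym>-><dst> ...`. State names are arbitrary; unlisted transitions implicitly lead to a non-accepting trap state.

start=A accept=C A-x->B A-y->A B-x->B B-y->C C-x->B C-y->A

Let each state record the length of the longest suffix of the input read so far that is also a prefix of `xy`. B means the last symbol is `x`; C means the last 2 symbols are `xy`. Accept only at C, where the string currently ends in `xy`.
A 3-state machine:
       x  y 
>  A   B  A 
   B   B  C 
 * C   B  A 
(> = start, * = accepting)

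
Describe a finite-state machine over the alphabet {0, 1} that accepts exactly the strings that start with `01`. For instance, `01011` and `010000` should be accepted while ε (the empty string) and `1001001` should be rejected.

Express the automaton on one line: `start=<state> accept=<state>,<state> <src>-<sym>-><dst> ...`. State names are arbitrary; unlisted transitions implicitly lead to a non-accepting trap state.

Walk along `01` while the input agrees: from q0 take `0` to q1, and so on. Any deviation drops to the rejecting sink q3. Once q2 is reached the prefix is confirmed and every continuation is accepted.
With 4 states:
        0   1  
>  q0   q1  q3 
   q1   q3  q2 
 * q2   q2  q2 
   q3   q3  q3 
(> = start, * = accepting)

start=q0 accept=q2 q0-0->q1 q0-1->q3 q1-0->q3 q1-1->q2 q2-0->q2 q2-1->q2 q3-0->q3 q3-1->q3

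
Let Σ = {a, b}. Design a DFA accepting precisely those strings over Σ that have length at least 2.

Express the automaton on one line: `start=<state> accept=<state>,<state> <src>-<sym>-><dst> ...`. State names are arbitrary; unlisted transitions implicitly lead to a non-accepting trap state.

Count input length up to 3: every symbol moves from q0 toward q3, which means 'more than 2' and absorbs. Accept from {q2, q3}.
4 states suffice.
        a   b  
>  q0   q1  q1 
   q1   q2  q2 
 * q2   q3  q3 
 * q3   q3  q3 
(> = start, * = accepting)

start=q0 accept=q2,q3 q0-a->q1 q0-b->q1 q1-a->q2 q1-b->q2 q2-a->q3 q2-b->q3 q3-a->q3 q3-b->q3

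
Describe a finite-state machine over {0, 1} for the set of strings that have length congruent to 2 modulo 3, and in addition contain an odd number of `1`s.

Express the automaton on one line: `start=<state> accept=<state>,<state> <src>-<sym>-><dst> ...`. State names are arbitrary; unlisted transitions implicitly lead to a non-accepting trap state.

Run two small machines in parallel and take their product. The first has 3 states tracking the input length modulo 3; the second has 2 states tracking the count of `1`s modulo 2. A product state is a pair (one from each), accepting exactly when both do.
With 6 states:
       0  1 
>  A   B  C 
   B   D  E 
   C   E  D 
   D   A  F 
 * E   F  A 
   F   C  B 
(> = start, * = accepting)

start=A accept=E A-0->B A-1->C B-0->D B-1->E C-0->E C-1->D D-0->A D-1->F E-0->F E-1->A F-0->C F-1->B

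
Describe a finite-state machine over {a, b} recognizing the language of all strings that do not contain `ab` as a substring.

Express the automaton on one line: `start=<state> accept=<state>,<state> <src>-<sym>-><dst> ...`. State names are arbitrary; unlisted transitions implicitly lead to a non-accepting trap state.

start=s0 accept=s0,s1 s0-a->s1 s0-b->s0 s1-a->s1 s1-b->s2 s2-a->s2 s2-b->s2

This is the complement of 'contains `ab`'. Use the same substring-matching states — s0 through s2 holding how much of `ab` has just been matched — but flip the accepting set: everything except the trap s2 accepts.
A 3-state machine:
        a   b  
>* s0   s1  s0 
 * s1   s1  s2 
   s2   s2  s2 
(> = start, * = accepting)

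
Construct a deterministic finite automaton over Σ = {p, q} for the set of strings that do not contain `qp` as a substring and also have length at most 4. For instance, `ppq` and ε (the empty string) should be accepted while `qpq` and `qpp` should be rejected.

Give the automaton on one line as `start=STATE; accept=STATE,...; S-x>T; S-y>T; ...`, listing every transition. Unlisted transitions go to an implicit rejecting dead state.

Build one automaton per condition and run them in lockstep. The first has 3 states tracking partial matches of the forbidden pattern `qp`; the second has 6 states tracking the input length, saturating at 5. A product state is a pair (one from each), accepting exactly when both do. Equivalent product states are then merged.
9 states suffice.
       p  q 
>* A   B  C 
 * B   D  E 
 * C   F  E 
 * D   G  H 
 * E   F  H 
   F   F  F 
 * G   I  I 
 * H   F  I 
 * I   F  F 
(> = start, * = accepting)

start=A; accept=A,B,C,D,E,G,H,I; A-p>B; A-q>C; B-p>D; B-q>E; C-p>F; C-q>E; D-p>G; D-q>H; E-p>F; E-q>H; F-p>F; F-q>F; G-p>I; G-q>I; H-p>F; H-q>I; I-p>F; I-q>F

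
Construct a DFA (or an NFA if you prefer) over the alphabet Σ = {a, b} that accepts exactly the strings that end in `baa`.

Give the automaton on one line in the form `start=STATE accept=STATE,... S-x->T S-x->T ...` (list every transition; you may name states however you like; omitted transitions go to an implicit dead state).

Remember how much of `baa` the current input suffix matches. State S0 means no match yet; S1 means the last symbol is `b`; S2 means the last 2 symbols are `ba`; S3 means the last 3 symbols are `baa`. Only S3 accepts. On a mismatch, fall back to the longest proper suffix that is still a prefix of `baa`.
With 4 states:
        a   b  
>  S0   S0  S1 
   S1   S2  S1 
   S2   S3  S1 
 * S3   S0  S1 
(> = start, * = accepting)

start=S0 accept=S3 S0-a->S0 S0-b->S1 S1-a->S2 S1-b->S1 S2-a->S3 S2-b->S1 S3-a->S0 S3-b->S1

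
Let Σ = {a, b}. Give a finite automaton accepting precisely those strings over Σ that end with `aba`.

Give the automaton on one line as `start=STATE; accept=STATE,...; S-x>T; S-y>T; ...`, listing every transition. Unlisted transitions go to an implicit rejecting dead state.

start=s0; accept=s3; s0-a>s1; s0-b>s0; s1-a>s1; s1-b>s2; s2-a>s3; s2-b>s0; s3-a>s1; s3-b>s2

Let each state record the length of the longest suffix of the input read so far that is also a prefix of `aba`. s1 means the last symbol is `a`; s2 means the last 2 symbols are `ab`; s3 means the last 3 symbols are `aba`. Accept only at s3, where the string currently ends in `aba`.
With 4 states:
        a   b  
>  s0   s1  s0 
   s1   s1  s2 
   s2   s3  s0 
 * s3   s1  s2 
(> = start, * = accepting)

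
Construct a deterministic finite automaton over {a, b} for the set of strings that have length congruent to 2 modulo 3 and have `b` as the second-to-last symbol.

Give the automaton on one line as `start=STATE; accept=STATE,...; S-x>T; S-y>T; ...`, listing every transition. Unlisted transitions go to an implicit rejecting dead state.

Build one automaton per condition and run them in lockstep. One (3 states) tracks the input length modulo 3; the other (7 states) tracks the last 2 symbols read. Each combined state is a pair, one component from each; accept when both components accept.
With 15 states:
          a    b  
>  q0     q1   q2 
   q1     q3   q4 
   q2     q5   q6 
   q3     q7   q8 
   q4     q9  q10 
 * q5     q7   q8 
 * q6     q9  q10 
   q7    q11  q12 
   q8    q13  q14 
   q9    q11  q12 
   q10   q13  q14 
   q11    q3   q4 
   q12    q5   q6 
   q13    q3   q4 
   q14    q5   q6 
(> = start, * = accepting)

start=q0; accept=q5,q6; q0-a>q1; q0-b>q2; q1-a>q3; q1-b>q4; q2-a>q5; q2-b>q6; q3-a>q7; q3-b>q8; q4-a>q9; q4-b>q10; q5-a>q7; q5-b>q8; q6-a>q9; q6-b>q10; q7-a>q11; q7-b>q12; q8-a>q13; q8-b>q14; q9-a>q11; q9-b>q12; q10-a>q13; q10-b>q14; q11-a>q3; q11-b>q4; q12-a>q5; q12-b>q6; q13-a>q3; q13-b>q4; q14-a>q5; q14-b>q6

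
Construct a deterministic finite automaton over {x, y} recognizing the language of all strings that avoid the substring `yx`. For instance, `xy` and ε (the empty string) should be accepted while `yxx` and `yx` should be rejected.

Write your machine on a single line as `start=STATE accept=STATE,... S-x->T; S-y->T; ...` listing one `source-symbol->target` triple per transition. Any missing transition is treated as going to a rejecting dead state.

start=S0; accept=S0,S1; S0-x->S0; S0-y->S1; S1-x->S2; S1-y->S1; S2-x->S2; S2-y->S2

Track partial matches of the forbidden pattern `yx`. State S2 is a dead state reached once `yx` has occurred; every other state accepts. S0 means no part of `yx` is currently matched.
A 3-state machine:
        x   y  
>* S0   S0  S1 
 * S1   S2  S1 
   S2   S2  S2 
(> = start, * = accepting)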